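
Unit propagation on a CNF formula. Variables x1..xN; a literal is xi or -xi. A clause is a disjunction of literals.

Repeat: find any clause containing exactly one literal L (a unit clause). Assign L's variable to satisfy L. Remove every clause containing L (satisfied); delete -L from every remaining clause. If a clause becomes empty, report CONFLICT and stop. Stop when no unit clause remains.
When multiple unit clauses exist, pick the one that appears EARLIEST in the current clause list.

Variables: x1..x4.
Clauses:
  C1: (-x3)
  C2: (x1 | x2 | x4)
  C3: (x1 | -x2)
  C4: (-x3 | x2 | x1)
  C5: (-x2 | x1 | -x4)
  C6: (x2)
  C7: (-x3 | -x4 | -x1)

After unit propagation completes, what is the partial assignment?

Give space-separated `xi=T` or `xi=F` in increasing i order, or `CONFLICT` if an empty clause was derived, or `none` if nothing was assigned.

Answer: x1=T x2=T x3=F

Derivation:
unit clause [-3] forces x3=F; simplify:
  satisfied 3 clause(s); 4 remain; assigned so far: [3]
unit clause [2] forces x2=T; simplify:
  drop -2 from [1, -2] -> [1]
  drop -2 from [-2, 1, -4] -> [1, -4]
  satisfied 2 clause(s); 2 remain; assigned so far: [2, 3]
unit clause [1] forces x1=T; simplify:
  satisfied 2 clause(s); 0 remain; assigned so far: [1, 2, 3]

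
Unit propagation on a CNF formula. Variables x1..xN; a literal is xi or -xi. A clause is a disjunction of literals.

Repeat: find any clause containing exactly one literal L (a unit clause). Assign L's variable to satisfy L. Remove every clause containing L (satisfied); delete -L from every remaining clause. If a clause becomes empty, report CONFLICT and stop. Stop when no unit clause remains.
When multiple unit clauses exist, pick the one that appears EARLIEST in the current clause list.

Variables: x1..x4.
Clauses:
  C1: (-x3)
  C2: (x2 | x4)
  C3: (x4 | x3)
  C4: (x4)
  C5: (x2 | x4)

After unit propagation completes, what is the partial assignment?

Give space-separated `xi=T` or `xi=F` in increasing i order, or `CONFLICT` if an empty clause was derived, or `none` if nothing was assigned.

Answer: x3=F x4=T

Derivation:
unit clause [-3] forces x3=F; simplify:
  drop 3 from [4, 3] -> [4]
  satisfied 1 clause(s); 4 remain; assigned so far: [3]
unit clause [4] forces x4=T; simplify:
  satisfied 4 clause(s); 0 remain; assigned so far: [3, 4]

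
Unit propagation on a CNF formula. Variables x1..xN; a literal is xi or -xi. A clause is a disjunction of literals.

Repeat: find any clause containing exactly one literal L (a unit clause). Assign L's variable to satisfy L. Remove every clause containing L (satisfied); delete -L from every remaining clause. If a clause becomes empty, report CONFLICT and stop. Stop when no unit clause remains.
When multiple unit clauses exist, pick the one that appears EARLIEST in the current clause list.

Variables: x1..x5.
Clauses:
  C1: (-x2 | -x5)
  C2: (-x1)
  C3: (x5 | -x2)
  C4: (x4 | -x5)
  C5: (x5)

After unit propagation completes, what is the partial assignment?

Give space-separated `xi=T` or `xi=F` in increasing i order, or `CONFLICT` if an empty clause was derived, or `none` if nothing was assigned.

Answer: x1=F x2=F x4=T x5=T

Derivation:
unit clause [-1] forces x1=F; simplify:
  satisfied 1 clause(s); 4 remain; assigned so far: [1]
unit clause [5] forces x5=T; simplify:
  drop -5 from [-2, -5] -> [-2]
  drop -5 from [4, -5] -> [4]
  satisfied 2 clause(s); 2 remain; assigned so far: [1, 5]
unit clause [-2] forces x2=F; simplify:
  satisfied 1 clause(s); 1 remain; assigned so far: [1, 2, 5]
unit clause [4] forces x4=T; simplify:
  satisfied 1 clause(s); 0 remain; assigned so far: [1, 2, 4, 5]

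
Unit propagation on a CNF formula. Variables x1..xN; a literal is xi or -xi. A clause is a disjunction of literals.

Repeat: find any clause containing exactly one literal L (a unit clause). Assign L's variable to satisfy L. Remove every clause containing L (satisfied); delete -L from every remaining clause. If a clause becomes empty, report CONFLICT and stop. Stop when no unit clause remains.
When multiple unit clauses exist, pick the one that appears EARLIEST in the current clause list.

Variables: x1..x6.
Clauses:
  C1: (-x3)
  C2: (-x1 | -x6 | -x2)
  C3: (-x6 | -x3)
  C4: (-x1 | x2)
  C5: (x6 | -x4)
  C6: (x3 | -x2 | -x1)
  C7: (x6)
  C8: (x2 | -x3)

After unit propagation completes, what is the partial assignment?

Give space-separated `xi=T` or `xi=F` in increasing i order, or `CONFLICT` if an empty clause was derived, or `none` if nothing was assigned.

Answer: x3=F x6=T

Derivation:
unit clause [-3] forces x3=F; simplify:
  drop 3 from [3, -2, -1] -> [-2, -1]
  satisfied 3 clause(s); 5 remain; assigned so far: [3]
unit clause [6] forces x6=T; simplify:
  drop -6 from [-1, -6, -2] -> [-1, -2]
  satisfied 2 clause(s); 3 remain; assigned so far: [3, 6]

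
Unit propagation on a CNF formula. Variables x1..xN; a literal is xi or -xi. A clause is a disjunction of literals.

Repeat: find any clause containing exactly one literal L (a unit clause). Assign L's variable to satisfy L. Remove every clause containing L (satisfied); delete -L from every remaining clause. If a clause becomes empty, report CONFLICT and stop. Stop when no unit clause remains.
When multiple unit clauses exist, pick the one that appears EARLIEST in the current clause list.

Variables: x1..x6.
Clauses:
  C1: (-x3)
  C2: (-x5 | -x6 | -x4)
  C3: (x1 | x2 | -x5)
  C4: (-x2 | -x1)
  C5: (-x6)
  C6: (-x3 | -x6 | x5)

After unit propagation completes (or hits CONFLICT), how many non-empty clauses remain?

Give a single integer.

unit clause [-3] forces x3=F; simplify:
  satisfied 2 clause(s); 4 remain; assigned so far: [3]
unit clause [-6] forces x6=F; simplify:
  satisfied 2 clause(s); 2 remain; assigned so far: [3, 6]

Answer: 2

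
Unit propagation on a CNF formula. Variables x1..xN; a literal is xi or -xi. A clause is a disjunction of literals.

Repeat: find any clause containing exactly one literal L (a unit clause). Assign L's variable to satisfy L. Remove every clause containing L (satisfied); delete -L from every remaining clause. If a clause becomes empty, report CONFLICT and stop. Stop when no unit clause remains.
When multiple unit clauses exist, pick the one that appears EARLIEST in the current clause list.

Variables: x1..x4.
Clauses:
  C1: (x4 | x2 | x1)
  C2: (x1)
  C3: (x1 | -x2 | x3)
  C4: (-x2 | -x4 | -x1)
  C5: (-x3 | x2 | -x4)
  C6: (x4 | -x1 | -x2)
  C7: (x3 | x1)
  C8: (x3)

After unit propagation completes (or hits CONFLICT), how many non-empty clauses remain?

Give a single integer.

Answer: 3

Derivation:
unit clause [1] forces x1=T; simplify:
  drop -1 from [-2, -4, -1] -> [-2, -4]
  drop -1 from [4, -1, -2] -> [4, -2]
  satisfied 4 clause(s); 4 remain; assigned so far: [1]
unit clause [3] forces x3=T; simplify:
  drop -3 from [-3, 2, -4] -> [2, -4]
  satisfied 1 clause(s); 3 remain; assigned so far: [1, 3]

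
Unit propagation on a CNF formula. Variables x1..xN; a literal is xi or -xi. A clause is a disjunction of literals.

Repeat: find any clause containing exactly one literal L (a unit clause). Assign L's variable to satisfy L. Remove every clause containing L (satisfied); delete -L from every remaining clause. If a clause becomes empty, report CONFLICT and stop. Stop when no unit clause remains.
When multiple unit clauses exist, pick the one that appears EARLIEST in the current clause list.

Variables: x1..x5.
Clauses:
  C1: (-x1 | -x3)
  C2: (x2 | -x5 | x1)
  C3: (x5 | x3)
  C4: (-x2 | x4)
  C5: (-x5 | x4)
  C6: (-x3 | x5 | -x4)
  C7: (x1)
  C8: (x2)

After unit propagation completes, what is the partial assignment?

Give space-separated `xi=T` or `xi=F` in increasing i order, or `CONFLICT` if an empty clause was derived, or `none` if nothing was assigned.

Answer: x1=T x2=T x3=F x4=T x5=T

Derivation:
unit clause [1] forces x1=T; simplify:
  drop -1 from [-1, -3] -> [-3]
  satisfied 2 clause(s); 6 remain; assigned so far: [1]
unit clause [-3] forces x3=F; simplify:
  drop 3 from [5, 3] -> [5]
  satisfied 2 clause(s); 4 remain; assigned so far: [1, 3]
unit clause [5] forces x5=T; simplify:
  drop -5 from [-5, 4] -> [4]
  satisfied 1 clause(s); 3 remain; assigned so far: [1, 3, 5]
unit clause [4] forces x4=T; simplify:
  satisfied 2 clause(s); 1 remain; assigned so far: [1, 3, 4, 5]
unit clause [2] forces x2=T; simplify:
  satisfied 1 clause(s); 0 remain; assigned so far: [1, 2, 3, 4, 5]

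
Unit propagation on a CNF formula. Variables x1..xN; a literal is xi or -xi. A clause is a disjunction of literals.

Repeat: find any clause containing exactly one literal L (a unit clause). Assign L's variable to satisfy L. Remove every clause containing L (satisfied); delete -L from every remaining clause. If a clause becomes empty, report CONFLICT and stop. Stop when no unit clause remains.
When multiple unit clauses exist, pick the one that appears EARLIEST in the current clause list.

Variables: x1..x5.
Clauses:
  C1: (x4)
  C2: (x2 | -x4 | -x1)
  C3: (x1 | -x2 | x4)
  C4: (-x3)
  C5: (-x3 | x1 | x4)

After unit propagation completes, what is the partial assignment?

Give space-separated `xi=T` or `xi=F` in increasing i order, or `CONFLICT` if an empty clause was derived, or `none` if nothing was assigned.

Answer: x3=F x4=T

Derivation:
unit clause [4] forces x4=T; simplify:
  drop -4 from [2, -4, -1] -> [2, -1]
  satisfied 3 clause(s); 2 remain; assigned so far: [4]
unit clause [-3] forces x3=F; simplify:
  satisfied 1 clause(s); 1 remain; assigned so far: [3, 4]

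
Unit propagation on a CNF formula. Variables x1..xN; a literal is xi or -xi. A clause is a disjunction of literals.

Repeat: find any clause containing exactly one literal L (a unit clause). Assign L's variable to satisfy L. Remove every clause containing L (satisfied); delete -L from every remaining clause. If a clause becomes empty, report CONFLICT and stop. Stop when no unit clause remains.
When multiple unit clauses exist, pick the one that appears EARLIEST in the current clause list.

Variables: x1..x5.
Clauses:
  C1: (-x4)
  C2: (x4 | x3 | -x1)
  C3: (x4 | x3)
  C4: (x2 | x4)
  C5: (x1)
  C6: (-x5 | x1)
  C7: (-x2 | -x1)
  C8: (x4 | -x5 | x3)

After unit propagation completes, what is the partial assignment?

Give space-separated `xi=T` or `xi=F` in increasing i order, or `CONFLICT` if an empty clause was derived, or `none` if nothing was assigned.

Answer: CONFLICT

Derivation:
unit clause [-4] forces x4=F; simplify:
  drop 4 from [4, 3, -1] -> [3, -1]
  drop 4 from [4, 3] -> [3]
  drop 4 from [2, 4] -> [2]
  drop 4 from [4, -5, 3] -> [-5, 3]
  satisfied 1 clause(s); 7 remain; assigned so far: [4]
unit clause [3] forces x3=T; simplify:
  satisfied 3 clause(s); 4 remain; assigned so far: [3, 4]
unit clause [2] forces x2=T; simplify:
  drop -2 from [-2, -1] -> [-1]
  satisfied 1 clause(s); 3 remain; assigned so far: [2, 3, 4]
unit clause [1] forces x1=T; simplify:
  drop -1 from [-1] -> [] (empty!)
  satisfied 2 clause(s); 1 remain; assigned so far: [1, 2, 3, 4]
CONFLICT (empty clause)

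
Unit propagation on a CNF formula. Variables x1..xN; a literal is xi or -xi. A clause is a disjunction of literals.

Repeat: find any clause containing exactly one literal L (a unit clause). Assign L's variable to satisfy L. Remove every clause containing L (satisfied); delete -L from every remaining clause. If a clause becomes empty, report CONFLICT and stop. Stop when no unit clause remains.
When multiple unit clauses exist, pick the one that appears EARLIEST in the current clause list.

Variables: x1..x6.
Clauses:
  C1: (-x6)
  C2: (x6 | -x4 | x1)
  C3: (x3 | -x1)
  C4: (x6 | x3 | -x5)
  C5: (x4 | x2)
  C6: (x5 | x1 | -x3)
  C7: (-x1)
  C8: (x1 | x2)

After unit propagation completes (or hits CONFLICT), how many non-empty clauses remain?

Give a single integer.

unit clause [-6] forces x6=F; simplify:
  drop 6 from [6, -4, 1] -> [-4, 1]
  drop 6 from [6, 3, -5] -> [3, -5]
  satisfied 1 clause(s); 7 remain; assigned so far: [6]
unit clause [-1] forces x1=F; simplify:
  drop 1 from [-4, 1] -> [-4]
  drop 1 from [5, 1, -3] -> [5, -3]
  drop 1 from [1, 2] -> [2]
  satisfied 2 clause(s); 5 remain; assigned so far: [1, 6]
unit clause [-4] forces x4=F; simplify:
  drop 4 from [4, 2] -> [2]
  satisfied 1 clause(s); 4 remain; assigned so far: [1, 4, 6]
unit clause [2] forces x2=T; simplify:
  satisfied 2 clause(s); 2 remain; assigned so far: [1, 2, 4, 6]

Answer: 2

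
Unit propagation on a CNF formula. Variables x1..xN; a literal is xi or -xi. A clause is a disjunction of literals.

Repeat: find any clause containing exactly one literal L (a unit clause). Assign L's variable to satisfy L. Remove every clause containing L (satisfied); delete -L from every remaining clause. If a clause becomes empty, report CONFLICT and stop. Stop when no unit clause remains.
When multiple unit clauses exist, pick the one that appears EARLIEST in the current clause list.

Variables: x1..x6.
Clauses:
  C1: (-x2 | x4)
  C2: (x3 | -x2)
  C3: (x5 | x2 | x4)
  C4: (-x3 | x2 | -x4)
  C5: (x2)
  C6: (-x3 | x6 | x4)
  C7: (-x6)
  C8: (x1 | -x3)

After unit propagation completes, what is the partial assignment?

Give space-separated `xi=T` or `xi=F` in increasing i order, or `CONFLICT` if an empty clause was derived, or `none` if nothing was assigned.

Answer: x1=T x2=T x3=T x4=T x6=F

Derivation:
unit clause [2] forces x2=T; simplify:
  drop -2 from [-2, 4] -> [4]
  drop -2 from [3, -2] -> [3]
  satisfied 3 clause(s); 5 remain; assigned so far: [2]
unit clause [4] forces x4=T; simplify:
  satisfied 2 clause(s); 3 remain; assigned so far: [2, 4]
unit clause [3] forces x3=T; simplify:
  drop -3 from [1, -3] -> [1]
  satisfied 1 clause(s); 2 remain; assigned so far: [2, 3, 4]
unit clause [-6] forces x6=F; simplify:
  satisfied 1 clause(s); 1 remain; assigned so far: [2, 3, 4, 6]
unit clause [1] forces x1=T; simplify:
  satisfied 1 clause(s); 0 remain; assigned so far: [1, 2, 3, 4, 6]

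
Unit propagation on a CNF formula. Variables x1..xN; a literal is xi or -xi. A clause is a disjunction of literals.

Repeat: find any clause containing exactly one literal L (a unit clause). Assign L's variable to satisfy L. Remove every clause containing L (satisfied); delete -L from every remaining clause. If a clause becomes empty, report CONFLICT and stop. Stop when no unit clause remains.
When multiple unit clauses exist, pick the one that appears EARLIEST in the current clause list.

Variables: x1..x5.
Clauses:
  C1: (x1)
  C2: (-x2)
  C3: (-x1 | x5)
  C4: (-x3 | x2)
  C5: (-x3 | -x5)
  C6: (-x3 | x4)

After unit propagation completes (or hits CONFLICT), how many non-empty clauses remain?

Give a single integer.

Answer: 0

Derivation:
unit clause [1] forces x1=T; simplify:
  drop -1 from [-1, 5] -> [5]
  satisfied 1 clause(s); 5 remain; assigned so far: [1]
unit clause [-2] forces x2=F; simplify:
  drop 2 from [-3, 2] -> [-3]
  satisfied 1 clause(s); 4 remain; assigned so far: [1, 2]
unit clause [5] forces x5=T; simplify:
  drop -5 from [-3, -5] -> [-3]
  satisfied 1 clause(s); 3 remain; assigned so far: [1, 2, 5]
unit clause [-3] forces x3=F; simplify:
  satisfied 3 clause(s); 0 remain; assigned so far: [1, 2, 3, 5]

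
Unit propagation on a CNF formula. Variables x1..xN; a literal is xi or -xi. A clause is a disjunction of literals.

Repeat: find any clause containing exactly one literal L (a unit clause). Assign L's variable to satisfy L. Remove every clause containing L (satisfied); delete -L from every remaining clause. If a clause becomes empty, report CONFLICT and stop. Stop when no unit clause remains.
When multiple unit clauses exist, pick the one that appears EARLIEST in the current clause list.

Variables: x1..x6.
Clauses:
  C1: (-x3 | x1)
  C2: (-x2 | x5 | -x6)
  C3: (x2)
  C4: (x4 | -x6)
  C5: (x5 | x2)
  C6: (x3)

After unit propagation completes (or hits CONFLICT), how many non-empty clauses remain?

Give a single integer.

Answer: 2

Derivation:
unit clause [2] forces x2=T; simplify:
  drop -2 from [-2, 5, -6] -> [5, -6]
  satisfied 2 clause(s); 4 remain; assigned so far: [2]
unit clause [3] forces x3=T; simplify:
  drop -3 from [-3, 1] -> [1]
  satisfied 1 clause(s); 3 remain; assigned so far: [2, 3]
unit clause [1] forces x1=T; simplify:
  satisfied 1 clause(s); 2 remain; assigned so far: [1, 2, 3]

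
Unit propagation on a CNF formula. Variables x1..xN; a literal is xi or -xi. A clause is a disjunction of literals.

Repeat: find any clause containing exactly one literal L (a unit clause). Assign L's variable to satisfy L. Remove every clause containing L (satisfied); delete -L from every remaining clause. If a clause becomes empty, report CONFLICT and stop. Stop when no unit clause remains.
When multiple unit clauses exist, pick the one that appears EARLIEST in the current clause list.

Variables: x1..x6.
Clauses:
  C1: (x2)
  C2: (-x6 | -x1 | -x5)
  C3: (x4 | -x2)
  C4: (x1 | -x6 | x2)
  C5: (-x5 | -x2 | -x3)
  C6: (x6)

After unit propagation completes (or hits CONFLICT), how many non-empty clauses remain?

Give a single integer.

unit clause [2] forces x2=T; simplify:
  drop -2 from [4, -2] -> [4]
  drop -2 from [-5, -2, -3] -> [-5, -3]
  satisfied 2 clause(s); 4 remain; assigned so far: [2]
unit clause [4] forces x4=T; simplify:
  satisfied 1 clause(s); 3 remain; assigned so far: [2, 4]
unit clause [6] forces x6=T; simplify:
  drop -6 from [-6, -1, -5] -> [-1, -5]
  satisfied 1 clause(s); 2 remain; assigned so far: [2, 4, 6]

Answer: 2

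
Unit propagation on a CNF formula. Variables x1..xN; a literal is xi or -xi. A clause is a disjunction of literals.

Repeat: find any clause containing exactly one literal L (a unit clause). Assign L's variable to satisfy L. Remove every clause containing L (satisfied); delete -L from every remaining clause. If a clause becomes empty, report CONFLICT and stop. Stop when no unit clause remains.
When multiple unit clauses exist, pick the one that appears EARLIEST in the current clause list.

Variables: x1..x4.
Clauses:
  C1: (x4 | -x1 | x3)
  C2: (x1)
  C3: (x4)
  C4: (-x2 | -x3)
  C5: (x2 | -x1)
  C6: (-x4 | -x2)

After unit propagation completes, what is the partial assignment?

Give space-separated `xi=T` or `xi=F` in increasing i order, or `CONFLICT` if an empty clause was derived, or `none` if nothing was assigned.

unit clause [1] forces x1=T; simplify:
  drop -1 from [4, -1, 3] -> [4, 3]
  drop -1 from [2, -1] -> [2]
  satisfied 1 clause(s); 5 remain; assigned so far: [1]
unit clause [4] forces x4=T; simplify:
  drop -4 from [-4, -2] -> [-2]
  satisfied 2 clause(s); 3 remain; assigned so far: [1, 4]
unit clause [2] forces x2=T; simplify:
  drop -2 from [-2, -3] -> [-3]
  drop -2 from [-2] -> [] (empty!)
  satisfied 1 clause(s); 2 remain; assigned so far: [1, 2, 4]
CONFLICT (empty clause)

Answer: CONFLICT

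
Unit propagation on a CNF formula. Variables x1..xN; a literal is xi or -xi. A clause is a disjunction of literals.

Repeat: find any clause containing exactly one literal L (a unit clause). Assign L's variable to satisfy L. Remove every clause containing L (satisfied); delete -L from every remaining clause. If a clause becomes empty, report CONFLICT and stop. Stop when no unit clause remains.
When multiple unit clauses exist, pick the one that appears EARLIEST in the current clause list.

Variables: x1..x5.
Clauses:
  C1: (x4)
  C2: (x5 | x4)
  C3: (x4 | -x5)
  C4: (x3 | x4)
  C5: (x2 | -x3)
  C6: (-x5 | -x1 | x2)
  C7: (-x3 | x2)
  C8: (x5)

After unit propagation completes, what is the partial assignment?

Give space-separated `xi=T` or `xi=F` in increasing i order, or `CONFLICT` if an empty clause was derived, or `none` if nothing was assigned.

unit clause [4] forces x4=T; simplify:
  satisfied 4 clause(s); 4 remain; assigned so far: [4]
unit clause [5] forces x5=T; simplify:
  drop -5 from [-5, -1, 2] -> [-1, 2]
  satisfied 1 clause(s); 3 remain; assigned so far: [4, 5]

Answer: x4=T x5=T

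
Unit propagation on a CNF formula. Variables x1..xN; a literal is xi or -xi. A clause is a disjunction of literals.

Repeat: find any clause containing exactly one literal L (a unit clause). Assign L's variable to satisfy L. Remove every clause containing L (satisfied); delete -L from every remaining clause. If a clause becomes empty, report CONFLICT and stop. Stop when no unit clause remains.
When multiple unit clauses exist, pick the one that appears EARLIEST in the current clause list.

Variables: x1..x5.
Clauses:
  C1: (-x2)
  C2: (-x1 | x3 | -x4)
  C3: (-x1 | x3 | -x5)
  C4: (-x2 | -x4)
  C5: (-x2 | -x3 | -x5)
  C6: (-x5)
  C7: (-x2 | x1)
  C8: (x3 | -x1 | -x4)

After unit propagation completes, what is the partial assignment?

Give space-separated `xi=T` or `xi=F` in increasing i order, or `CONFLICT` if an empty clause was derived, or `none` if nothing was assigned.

unit clause [-2] forces x2=F; simplify:
  satisfied 4 clause(s); 4 remain; assigned so far: [2]
unit clause [-5] forces x5=F; simplify:
  satisfied 2 clause(s); 2 remain; assigned so far: [2, 5]

Answer: x2=F x5=F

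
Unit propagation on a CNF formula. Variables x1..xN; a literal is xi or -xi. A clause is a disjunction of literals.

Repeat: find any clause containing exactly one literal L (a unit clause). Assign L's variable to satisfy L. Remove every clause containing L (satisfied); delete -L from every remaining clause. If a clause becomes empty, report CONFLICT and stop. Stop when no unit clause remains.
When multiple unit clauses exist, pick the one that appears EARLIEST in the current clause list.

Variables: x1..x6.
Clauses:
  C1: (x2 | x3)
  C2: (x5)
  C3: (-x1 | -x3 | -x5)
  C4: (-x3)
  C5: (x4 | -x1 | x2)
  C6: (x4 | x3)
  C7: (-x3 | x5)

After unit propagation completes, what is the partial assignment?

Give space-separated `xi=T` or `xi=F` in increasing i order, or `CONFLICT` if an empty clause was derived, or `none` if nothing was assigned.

Answer: x2=T x3=F x4=T x5=T

Derivation:
unit clause [5] forces x5=T; simplify:
  drop -5 from [-1, -3, -5] -> [-1, -3]
  satisfied 2 clause(s); 5 remain; assigned so far: [5]
unit clause [-3] forces x3=F; simplify:
  drop 3 from [2, 3] -> [2]
  drop 3 from [4, 3] -> [4]
  satisfied 2 clause(s); 3 remain; assigned so far: [3, 5]
unit clause [2] forces x2=T; simplify:
  satisfied 2 clause(s); 1 remain; assigned so far: [2, 3, 5]
unit clause [4] forces x4=T; simplify:
  satisfied 1 clause(s); 0 remain; assigned so far: [2, 3, 4, 5]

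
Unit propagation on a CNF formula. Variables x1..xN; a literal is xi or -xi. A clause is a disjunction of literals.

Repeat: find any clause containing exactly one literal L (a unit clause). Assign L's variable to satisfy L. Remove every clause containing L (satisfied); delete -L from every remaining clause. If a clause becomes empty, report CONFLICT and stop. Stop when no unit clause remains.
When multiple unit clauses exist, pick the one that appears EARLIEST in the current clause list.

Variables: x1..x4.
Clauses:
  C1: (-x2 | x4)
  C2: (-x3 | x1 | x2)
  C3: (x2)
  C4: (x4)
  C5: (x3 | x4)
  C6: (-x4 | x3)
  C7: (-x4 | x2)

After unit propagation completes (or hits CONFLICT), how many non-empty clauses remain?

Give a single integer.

Answer: 0

Derivation:
unit clause [2] forces x2=T; simplify:
  drop -2 from [-2, 4] -> [4]
  satisfied 3 clause(s); 4 remain; assigned so far: [2]
unit clause [4] forces x4=T; simplify:
  drop -4 from [-4, 3] -> [3]
  satisfied 3 clause(s); 1 remain; assigned so far: [2, 4]
unit clause [3] forces x3=T; simplify:
  satisfied 1 clause(s); 0 remain; assigned so far: [2, 3, 4]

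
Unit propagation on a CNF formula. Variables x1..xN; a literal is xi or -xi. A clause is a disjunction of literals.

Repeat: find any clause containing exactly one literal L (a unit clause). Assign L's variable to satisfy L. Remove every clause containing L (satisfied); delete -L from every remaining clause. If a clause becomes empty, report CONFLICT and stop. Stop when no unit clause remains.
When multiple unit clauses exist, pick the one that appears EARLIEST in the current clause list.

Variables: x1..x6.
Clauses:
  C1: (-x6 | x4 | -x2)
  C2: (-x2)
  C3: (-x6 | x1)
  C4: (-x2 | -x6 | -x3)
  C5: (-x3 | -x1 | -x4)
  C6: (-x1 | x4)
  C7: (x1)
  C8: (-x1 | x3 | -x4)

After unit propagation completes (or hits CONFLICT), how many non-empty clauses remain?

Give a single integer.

unit clause [-2] forces x2=F; simplify:
  satisfied 3 clause(s); 5 remain; assigned so far: [2]
unit clause [1] forces x1=T; simplify:
  drop -1 from [-3, -1, -4] -> [-3, -4]
  drop -1 from [-1, 4] -> [4]
  drop -1 from [-1, 3, -4] -> [3, -4]
  satisfied 2 clause(s); 3 remain; assigned so far: [1, 2]
unit clause [4] forces x4=T; simplify:
  drop -4 from [-3, -4] -> [-3]
  drop -4 from [3, -4] -> [3]
  satisfied 1 clause(s); 2 remain; assigned so far: [1, 2, 4]
unit clause [-3] forces x3=F; simplify:
  drop 3 from [3] -> [] (empty!)
  satisfied 1 clause(s); 1 remain; assigned so far: [1, 2, 3, 4]
CONFLICT (empty clause)

Answer: 0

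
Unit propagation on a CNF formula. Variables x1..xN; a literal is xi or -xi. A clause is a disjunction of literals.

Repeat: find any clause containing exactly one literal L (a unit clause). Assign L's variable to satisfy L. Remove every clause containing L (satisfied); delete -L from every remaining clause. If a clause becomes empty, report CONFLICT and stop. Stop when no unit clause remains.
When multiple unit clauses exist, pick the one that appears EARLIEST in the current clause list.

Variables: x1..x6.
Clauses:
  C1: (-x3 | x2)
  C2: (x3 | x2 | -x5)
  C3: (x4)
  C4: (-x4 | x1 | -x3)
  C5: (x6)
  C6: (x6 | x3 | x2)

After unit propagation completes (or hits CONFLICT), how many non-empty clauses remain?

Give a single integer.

Answer: 3

Derivation:
unit clause [4] forces x4=T; simplify:
  drop -4 from [-4, 1, -3] -> [1, -3]
  satisfied 1 clause(s); 5 remain; assigned so far: [4]
unit clause [6] forces x6=T; simplify:
  satisfied 2 clause(s); 3 remain; assigned so far: [4, 6]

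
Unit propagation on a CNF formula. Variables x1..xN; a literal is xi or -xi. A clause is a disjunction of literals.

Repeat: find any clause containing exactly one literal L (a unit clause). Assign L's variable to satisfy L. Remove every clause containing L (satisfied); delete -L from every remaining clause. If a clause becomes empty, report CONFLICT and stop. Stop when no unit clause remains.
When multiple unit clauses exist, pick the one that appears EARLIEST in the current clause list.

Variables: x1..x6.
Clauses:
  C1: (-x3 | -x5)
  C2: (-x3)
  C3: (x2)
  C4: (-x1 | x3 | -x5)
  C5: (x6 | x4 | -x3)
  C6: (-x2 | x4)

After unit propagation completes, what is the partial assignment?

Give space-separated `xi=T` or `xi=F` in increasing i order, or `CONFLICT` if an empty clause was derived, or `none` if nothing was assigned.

Answer: x2=T x3=F x4=T

Derivation:
unit clause [-3] forces x3=F; simplify:
  drop 3 from [-1, 3, -5] -> [-1, -5]
  satisfied 3 clause(s); 3 remain; assigned so far: [3]
unit clause [2] forces x2=T; simplify:
  drop -2 from [-2, 4] -> [4]
  satisfied 1 clause(s); 2 remain; assigned so far: [2, 3]
unit clause [4] forces x4=T; simplify:
  satisfied 1 clause(s); 1 remain; assigned so far: [2, 3, 4]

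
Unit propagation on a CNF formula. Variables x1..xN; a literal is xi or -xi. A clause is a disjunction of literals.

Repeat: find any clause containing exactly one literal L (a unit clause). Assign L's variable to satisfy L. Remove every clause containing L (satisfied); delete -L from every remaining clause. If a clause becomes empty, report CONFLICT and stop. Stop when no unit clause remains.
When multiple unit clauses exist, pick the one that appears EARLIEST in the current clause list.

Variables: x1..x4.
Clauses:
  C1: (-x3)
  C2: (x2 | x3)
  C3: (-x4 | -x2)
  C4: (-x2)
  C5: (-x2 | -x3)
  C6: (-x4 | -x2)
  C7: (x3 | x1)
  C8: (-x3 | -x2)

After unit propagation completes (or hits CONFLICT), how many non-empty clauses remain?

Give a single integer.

Answer: 3

Derivation:
unit clause [-3] forces x3=F; simplify:
  drop 3 from [2, 3] -> [2]
  drop 3 from [3, 1] -> [1]
  satisfied 3 clause(s); 5 remain; assigned so far: [3]
unit clause [2] forces x2=T; simplify:
  drop -2 from [-4, -2] -> [-4]
  drop -2 from [-2] -> [] (empty!)
  drop -2 from [-4, -2] -> [-4]
  satisfied 1 clause(s); 4 remain; assigned so far: [2, 3]
CONFLICT (empty clause)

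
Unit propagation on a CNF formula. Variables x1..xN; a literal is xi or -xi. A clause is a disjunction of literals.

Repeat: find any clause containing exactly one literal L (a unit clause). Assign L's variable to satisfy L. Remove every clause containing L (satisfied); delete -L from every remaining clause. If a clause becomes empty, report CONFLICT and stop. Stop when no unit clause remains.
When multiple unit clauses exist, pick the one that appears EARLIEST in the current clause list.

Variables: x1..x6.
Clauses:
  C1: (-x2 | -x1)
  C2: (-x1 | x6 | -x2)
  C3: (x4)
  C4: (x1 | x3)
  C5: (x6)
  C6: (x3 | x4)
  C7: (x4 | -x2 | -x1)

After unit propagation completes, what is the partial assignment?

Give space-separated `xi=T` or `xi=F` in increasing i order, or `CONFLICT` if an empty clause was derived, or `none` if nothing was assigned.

unit clause [4] forces x4=T; simplify:
  satisfied 3 clause(s); 4 remain; assigned so far: [4]
unit clause [6] forces x6=T; simplify:
  satisfied 2 clause(s); 2 remain; assigned so far: [4, 6]

Answer: x4=T x6=T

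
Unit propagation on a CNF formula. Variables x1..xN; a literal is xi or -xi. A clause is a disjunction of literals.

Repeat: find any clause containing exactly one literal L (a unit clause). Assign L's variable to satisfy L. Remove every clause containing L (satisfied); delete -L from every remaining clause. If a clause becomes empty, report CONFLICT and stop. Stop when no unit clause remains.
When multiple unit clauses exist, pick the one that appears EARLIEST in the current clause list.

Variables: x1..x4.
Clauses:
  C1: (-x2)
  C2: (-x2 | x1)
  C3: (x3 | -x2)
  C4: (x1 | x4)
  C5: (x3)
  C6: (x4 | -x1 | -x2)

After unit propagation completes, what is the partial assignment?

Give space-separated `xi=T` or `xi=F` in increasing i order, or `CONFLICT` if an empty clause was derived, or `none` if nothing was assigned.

Answer: x2=F x3=T

Derivation:
unit clause [-2] forces x2=F; simplify:
  satisfied 4 clause(s); 2 remain; assigned so far: [2]
unit clause [3] forces x3=T; simplify:
  satisfied 1 clause(s); 1 remain; assigned so far: [2, 3]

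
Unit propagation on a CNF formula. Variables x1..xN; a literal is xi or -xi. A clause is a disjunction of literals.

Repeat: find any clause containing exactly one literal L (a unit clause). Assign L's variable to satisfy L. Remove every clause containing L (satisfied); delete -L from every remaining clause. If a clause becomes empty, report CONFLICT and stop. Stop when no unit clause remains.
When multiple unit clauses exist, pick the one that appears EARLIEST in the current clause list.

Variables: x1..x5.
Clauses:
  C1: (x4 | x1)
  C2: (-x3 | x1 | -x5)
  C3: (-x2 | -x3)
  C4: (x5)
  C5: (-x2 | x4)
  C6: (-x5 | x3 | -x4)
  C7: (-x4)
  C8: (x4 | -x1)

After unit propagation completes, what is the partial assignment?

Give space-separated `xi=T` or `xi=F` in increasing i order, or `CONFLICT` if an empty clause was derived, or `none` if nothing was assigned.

Answer: CONFLICT

Derivation:
unit clause [5] forces x5=T; simplify:
  drop -5 from [-3, 1, -5] -> [-3, 1]
  drop -5 from [-5, 3, -4] -> [3, -4]
  satisfied 1 clause(s); 7 remain; assigned so far: [5]
unit clause [-4] forces x4=F; simplify:
  drop 4 from [4, 1] -> [1]
  drop 4 from [-2, 4] -> [-2]
  drop 4 from [4, -1] -> [-1]
  satisfied 2 clause(s); 5 remain; assigned so far: [4, 5]
unit clause [1] forces x1=T; simplify:
  drop -1 from [-1] -> [] (empty!)
  satisfied 2 clause(s); 3 remain; assigned so far: [1, 4, 5]
CONFLICT (empty clause)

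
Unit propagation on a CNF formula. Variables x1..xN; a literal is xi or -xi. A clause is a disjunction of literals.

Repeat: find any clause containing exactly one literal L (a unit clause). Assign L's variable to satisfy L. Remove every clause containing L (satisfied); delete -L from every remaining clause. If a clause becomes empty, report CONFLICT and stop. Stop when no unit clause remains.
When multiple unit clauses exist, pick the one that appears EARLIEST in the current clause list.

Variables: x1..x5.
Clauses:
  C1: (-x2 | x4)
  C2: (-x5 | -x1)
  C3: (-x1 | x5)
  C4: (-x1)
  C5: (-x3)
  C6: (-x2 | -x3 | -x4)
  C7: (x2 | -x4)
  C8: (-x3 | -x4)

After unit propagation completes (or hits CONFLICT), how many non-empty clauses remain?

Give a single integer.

unit clause [-1] forces x1=F; simplify:
  satisfied 3 clause(s); 5 remain; assigned so far: [1]
unit clause [-3] forces x3=F; simplify:
  satisfied 3 clause(s); 2 remain; assigned so far: [1, 3]

Answer: 2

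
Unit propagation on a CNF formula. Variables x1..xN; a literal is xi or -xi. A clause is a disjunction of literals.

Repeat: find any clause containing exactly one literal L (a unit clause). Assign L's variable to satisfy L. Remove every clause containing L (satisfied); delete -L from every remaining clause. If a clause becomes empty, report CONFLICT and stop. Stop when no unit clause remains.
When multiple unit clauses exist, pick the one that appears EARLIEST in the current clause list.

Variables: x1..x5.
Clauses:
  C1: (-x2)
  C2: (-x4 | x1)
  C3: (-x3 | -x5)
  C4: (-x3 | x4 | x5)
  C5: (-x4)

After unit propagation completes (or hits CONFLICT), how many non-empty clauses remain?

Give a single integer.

Answer: 2

Derivation:
unit clause [-2] forces x2=F; simplify:
  satisfied 1 clause(s); 4 remain; assigned so far: [2]
unit clause [-4] forces x4=F; simplify:
  drop 4 from [-3, 4, 5] -> [-3, 5]
  satisfied 2 clause(s); 2 remain; assigned so far: [2, 4]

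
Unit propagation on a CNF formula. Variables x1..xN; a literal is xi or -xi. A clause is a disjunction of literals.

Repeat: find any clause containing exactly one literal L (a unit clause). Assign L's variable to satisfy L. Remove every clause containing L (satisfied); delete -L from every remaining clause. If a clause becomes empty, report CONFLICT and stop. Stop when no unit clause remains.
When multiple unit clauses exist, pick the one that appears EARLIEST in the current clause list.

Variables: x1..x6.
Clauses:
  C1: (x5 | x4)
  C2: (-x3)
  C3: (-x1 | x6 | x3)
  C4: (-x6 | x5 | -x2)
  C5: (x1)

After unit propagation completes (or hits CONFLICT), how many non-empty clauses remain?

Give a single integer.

unit clause [-3] forces x3=F; simplify:
  drop 3 from [-1, 6, 3] -> [-1, 6]
  satisfied 1 clause(s); 4 remain; assigned so far: [3]
unit clause [1] forces x1=T; simplify:
  drop -1 from [-1, 6] -> [6]
  satisfied 1 clause(s); 3 remain; assigned so far: [1, 3]
unit clause [6] forces x6=T; simplify:
  drop -6 from [-6, 5, -2] -> [5, -2]
  satisfied 1 clause(s); 2 remain; assigned so far: [1, 3, 6]

Answer: 2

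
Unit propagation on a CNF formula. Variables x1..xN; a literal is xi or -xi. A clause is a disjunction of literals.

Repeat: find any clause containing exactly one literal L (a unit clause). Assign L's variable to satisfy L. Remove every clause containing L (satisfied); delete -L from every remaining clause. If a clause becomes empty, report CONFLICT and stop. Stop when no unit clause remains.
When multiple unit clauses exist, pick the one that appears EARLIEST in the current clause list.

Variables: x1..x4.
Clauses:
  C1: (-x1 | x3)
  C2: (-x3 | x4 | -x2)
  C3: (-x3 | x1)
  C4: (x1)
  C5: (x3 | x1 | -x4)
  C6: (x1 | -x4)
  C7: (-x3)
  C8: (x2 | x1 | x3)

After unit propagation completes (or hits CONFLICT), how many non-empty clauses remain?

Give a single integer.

unit clause [1] forces x1=T; simplify:
  drop -1 from [-1, 3] -> [3]
  satisfied 5 clause(s); 3 remain; assigned so far: [1]
unit clause [3] forces x3=T; simplify:
  drop -3 from [-3, 4, -2] -> [4, -2]
  drop -3 from [-3] -> [] (empty!)
  satisfied 1 clause(s); 2 remain; assigned so far: [1, 3]
CONFLICT (empty clause)

Answer: 1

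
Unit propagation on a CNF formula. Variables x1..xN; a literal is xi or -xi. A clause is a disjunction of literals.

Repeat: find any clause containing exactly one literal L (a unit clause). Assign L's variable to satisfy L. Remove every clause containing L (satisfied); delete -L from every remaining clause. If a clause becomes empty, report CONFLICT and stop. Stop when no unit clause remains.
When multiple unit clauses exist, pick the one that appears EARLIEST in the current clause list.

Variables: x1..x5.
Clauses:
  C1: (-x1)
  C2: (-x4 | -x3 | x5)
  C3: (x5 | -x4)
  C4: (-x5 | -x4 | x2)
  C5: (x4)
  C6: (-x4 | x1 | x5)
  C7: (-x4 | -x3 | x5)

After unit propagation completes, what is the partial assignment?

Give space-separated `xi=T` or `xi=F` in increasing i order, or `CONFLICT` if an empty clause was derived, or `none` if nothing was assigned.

unit clause [-1] forces x1=F; simplify:
  drop 1 from [-4, 1, 5] -> [-4, 5]
  satisfied 1 clause(s); 6 remain; assigned so far: [1]
unit clause [4] forces x4=T; simplify:
  drop -4 from [-4, -3, 5] -> [-3, 5]
  drop -4 from [5, -4] -> [5]
  drop -4 from [-5, -4, 2] -> [-5, 2]
  drop -4 from [-4, 5] -> [5]
  drop -4 from [-4, -3, 5] -> [-3, 5]
  satisfied 1 clause(s); 5 remain; assigned so far: [1, 4]
unit clause [5] forces x5=T; simplify:
  drop -5 from [-5, 2] -> [2]
  satisfied 4 clause(s); 1 remain; assigned so far: [1, 4, 5]
unit clause [2] forces x2=T; simplify:
  satisfied 1 clause(s); 0 remain; assigned so far: [1, 2, 4, 5]

Answer: x1=F x2=T x4=T x5=T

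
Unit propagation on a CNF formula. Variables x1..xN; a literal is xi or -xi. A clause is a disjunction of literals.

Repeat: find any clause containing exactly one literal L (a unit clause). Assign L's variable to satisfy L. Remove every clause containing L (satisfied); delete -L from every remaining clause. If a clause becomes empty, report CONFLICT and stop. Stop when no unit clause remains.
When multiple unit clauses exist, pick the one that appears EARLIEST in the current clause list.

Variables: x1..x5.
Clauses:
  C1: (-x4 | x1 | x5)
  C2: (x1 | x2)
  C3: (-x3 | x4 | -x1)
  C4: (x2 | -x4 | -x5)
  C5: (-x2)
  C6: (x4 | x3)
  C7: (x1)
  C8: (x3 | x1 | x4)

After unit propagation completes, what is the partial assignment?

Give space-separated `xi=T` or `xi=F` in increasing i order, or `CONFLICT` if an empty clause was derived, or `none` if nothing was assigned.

Answer: x1=T x2=F

Derivation:
unit clause [-2] forces x2=F; simplify:
  drop 2 from [1, 2] -> [1]
  drop 2 from [2, -4, -5] -> [-4, -5]
  satisfied 1 clause(s); 7 remain; assigned so far: [2]
unit clause [1] forces x1=T; simplify:
  drop -1 from [-3, 4, -1] -> [-3, 4]
  satisfied 4 clause(s); 3 remain; assigned so far: [1, 2]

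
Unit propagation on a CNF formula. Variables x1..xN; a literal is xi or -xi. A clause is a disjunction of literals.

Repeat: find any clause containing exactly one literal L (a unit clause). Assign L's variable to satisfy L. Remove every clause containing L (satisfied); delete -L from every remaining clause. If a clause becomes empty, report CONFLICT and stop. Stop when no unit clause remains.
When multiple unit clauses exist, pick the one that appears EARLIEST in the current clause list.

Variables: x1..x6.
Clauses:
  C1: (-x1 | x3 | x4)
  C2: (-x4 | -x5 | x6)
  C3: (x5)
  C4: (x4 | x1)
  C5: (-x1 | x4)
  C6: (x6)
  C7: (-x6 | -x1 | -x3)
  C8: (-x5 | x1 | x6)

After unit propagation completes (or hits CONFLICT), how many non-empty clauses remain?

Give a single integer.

Answer: 4

Derivation:
unit clause [5] forces x5=T; simplify:
  drop -5 from [-4, -5, 6] -> [-4, 6]
  drop -5 from [-5, 1, 6] -> [1, 6]
  satisfied 1 clause(s); 7 remain; assigned so far: [5]
unit clause [6] forces x6=T; simplify:
  drop -6 from [-6, -1, -3] -> [-1, -3]
  satisfied 3 clause(s); 4 remain; assigned so far: [5, 6]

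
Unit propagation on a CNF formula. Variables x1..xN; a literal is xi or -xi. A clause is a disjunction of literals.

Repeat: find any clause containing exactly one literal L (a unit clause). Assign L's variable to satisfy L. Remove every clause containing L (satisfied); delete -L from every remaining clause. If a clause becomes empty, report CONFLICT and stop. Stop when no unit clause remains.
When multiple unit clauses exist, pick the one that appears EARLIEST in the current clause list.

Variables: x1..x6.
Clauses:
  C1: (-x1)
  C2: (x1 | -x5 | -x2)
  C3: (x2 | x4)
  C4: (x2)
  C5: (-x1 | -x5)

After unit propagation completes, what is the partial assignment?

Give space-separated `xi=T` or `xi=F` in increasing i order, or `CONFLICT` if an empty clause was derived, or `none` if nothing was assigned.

Answer: x1=F x2=T x5=F

Derivation:
unit clause [-1] forces x1=F; simplify:
  drop 1 from [1, -5, -2] -> [-5, -2]
  satisfied 2 clause(s); 3 remain; assigned so far: [1]
unit clause [2] forces x2=T; simplify:
  drop -2 from [-5, -2] -> [-5]
  satisfied 2 clause(s); 1 remain; assigned so far: [1, 2]
unit clause [-5] forces x5=F; simplify:
  satisfied 1 clause(s); 0 remain; assigned so far: [1, 2, 5]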